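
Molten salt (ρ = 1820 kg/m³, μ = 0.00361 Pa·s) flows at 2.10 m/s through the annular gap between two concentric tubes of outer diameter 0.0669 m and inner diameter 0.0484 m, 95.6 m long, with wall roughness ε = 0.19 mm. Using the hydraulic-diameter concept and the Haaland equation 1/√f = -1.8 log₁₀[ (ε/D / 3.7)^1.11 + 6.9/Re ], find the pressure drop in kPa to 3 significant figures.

ΔP ≈ 850 kPa

Hydraulic diameter D_h = 4A/P = D_o - D_i = 0.0669 - 0.0484 = 0.0185 m.
Re = ρVD_h/μ = 1820·2.1·0.0185/0.00361 = 1.959e+04.
ε/D_h = 0.00019/0.0185 = 0.0103; Haaland gives 1/√f = -1.8 log₁₀[0.00145+0.000352] = 4.938, so f = 0.041.
ΔP = f(L/D_h)(ρV²/2) = 0.041·95.6/0.0185·4013 = 8.503e+05 Pa.
ΔP = 850 kPa.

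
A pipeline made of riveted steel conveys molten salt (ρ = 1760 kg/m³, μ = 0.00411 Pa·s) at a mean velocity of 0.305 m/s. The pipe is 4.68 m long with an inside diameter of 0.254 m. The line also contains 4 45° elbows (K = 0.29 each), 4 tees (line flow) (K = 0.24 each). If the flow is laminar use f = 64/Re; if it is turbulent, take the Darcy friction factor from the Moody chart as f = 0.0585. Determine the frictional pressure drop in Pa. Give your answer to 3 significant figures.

Reynolds number Re = ρVD/μ = 1760 · 0.305 · 0.254 / 0.00411 = 3.317e+04.
Re > 4000 → turbulent; use the Moody-chart value f = 0.0585.
Total minor-loss coefficient ΣK = 4·0.29 + 4·0.24 = 2.12.
ΔP = [f·L/D + ΣK]·(ρV²/2) = [0.0585·4.68/0.254 + 2.12]·(1760·0.305²/2) = [1.078 + 2.12]·81.86 = 261.8 Pa.

ΔP ≈ 262 Pa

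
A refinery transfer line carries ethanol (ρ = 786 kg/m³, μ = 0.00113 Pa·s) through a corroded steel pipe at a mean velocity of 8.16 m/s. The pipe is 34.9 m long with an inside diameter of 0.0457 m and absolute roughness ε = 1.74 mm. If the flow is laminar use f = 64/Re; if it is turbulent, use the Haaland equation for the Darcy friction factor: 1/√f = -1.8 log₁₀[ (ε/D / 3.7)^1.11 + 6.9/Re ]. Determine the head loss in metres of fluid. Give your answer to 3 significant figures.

h_f ≈ 165 m

Reynolds number Re = ρVD/μ = 786 · 8.16 · 0.0457 / 0.00113 = 2.594e+05.
Re > 4000 → turbulent. Relative roughness ε/D = 0.00174/0.0457 = 0.0381. Haaland: 1/√f = -1.8 log₁₀[(0.0381/3.7)^1.11 + 6.9/2.594e+05] = -1.8 log₁₀[0.00622 + 2.66e-05] = 3.968, so f = 0.06352.
Darcy-Weisbach: ΔP = f(L/D)(ρV²/2) = 0.06352·(34.9/0.0457)·(786·8.16²/2) = 0.06352·763.7·2.617e+04 = 1.269e+06 Pa.
Head loss h_f = ΔP/(ρg) = 1.269e+06/(786·9.81) = 165 m.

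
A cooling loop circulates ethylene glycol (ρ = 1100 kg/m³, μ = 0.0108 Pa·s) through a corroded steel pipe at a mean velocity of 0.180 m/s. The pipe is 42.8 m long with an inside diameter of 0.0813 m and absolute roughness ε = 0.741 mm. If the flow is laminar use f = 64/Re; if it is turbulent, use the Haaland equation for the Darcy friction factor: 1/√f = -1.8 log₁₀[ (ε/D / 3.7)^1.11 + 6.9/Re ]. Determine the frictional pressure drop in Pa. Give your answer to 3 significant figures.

Reynolds number Re = ρVD/μ = 1100 · 0.18 · 0.0813 / 0.0108 = 1490.
Re < 2300 → laminar flow, so f = 64/Re = 64/1490 = 0.04294 (the turbulent correlation is not needed).
Darcy-Weisbach: ΔP = f(L/D)(ρV²/2) = 0.04294·(42.8/0.0813)·(1100·0.18²/2) = 0.04294·526.4·17.82 = 402.8 Pa.

ΔP ≈ 403 Pa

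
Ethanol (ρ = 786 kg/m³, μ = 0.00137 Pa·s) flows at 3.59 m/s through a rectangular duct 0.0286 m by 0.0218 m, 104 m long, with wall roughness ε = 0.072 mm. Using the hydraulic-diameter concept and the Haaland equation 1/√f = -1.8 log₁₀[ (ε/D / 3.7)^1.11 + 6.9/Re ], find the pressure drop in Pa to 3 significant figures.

Hydraulic diameter D_h = 4A/P = 4·(0.0286·0.0218)/(2·(0.0286+0.0218)) = 0.002494/0.1008 = 0.02474 m.
Re = ρVD_h/μ = 786·3.59·0.02474/0.00137 = 5.096e+04.
ε/D_h = 7.2e-05/0.02474 = 0.00291; Haaland gives 1/√f = -1.8 log₁₀[0.000358+0.000135] = 5.952, so f = 0.02823.
ΔP = f(L/D_h)(ρV²/2) = 0.02823·104/0.02474·5065 = 6.01e+05 Pa.

ΔP ≈ 601000 Pa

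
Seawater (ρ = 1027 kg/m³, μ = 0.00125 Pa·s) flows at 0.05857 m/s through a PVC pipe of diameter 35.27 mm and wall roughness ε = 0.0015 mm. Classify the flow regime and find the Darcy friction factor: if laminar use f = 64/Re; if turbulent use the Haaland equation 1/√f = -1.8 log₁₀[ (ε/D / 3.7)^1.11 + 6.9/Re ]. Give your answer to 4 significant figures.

f ≈ 0.03771

Re = ρVD/μ = 1027·0.05857·0.03527/0.00125 = 1697.
Re < 2300 → laminar, so f = 64/Re = 0.03771 (roughness is irrelevant in laminar flow).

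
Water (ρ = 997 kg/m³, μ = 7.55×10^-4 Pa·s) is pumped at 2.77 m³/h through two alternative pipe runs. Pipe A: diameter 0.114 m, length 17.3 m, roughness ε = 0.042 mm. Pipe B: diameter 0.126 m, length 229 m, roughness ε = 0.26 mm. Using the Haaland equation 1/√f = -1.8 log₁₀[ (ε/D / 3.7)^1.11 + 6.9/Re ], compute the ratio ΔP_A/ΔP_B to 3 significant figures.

ΔP_A/ΔP_B ≈ 0.113

Pipe A: V = Q/A = 0.0007694/0.01021 = 0.07538 m/s; Re = 1.135e+04; ε/D = 0.000368; Haaland → f = 0.03031; ΔP_A = f(L/D)(ρV²/2) = 13.03 Pa.
Pipe B: V = Q/A = 0.0007694/0.01247 = 0.06171 m/s; Re = 1.027e+04; ε/D = 0.00206; Haaland → f = 0.03345; ΔP_B = f(L/D)(ρV²/2) = 115.4 Pa.
ΔP_A/ΔP_B = 13.03/115.4 = 0.113.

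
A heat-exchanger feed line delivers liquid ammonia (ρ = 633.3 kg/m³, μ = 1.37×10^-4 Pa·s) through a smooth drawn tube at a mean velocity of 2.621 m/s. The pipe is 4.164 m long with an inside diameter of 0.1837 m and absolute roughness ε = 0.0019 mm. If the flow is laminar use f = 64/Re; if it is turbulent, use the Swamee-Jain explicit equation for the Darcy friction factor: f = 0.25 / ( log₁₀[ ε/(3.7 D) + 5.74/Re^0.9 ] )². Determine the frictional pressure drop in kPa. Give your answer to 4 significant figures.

Reynolds number Re = ρVD/μ = 633.3 · 2.621 · 0.1837 / 0.000137 = 2.226e+06.
Re > 4000 → turbulent. Relative roughness ε/D = 1.9e-06/0.1837 = 1.03e-05. Swamee-Jain: f = 0.25/(log₁₀[1.03e-05/3.7 + 5.74/2.226e+06^0.9])² = 0.25/(log₁₀[2.8e-06 + 1.11e-05])² = 0.25/(-4.856)² = 0.0106.
Darcy-Weisbach: ΔP = f(L/D)(ρV²/2) = 0.0106·(4.164/0.1837)·(633.3·2.621²/2) = 0.0106·22.67·2175 = 522.7 Pa.
ΔP = 522.7 Pa = 0.5227 kPa.

ΔP ≈ 0.5227 kPa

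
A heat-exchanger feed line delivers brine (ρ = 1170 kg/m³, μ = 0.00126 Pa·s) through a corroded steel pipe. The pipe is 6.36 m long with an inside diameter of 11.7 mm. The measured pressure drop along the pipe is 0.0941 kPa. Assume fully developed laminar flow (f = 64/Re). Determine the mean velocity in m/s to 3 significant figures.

V ≈ 0.0502 m/s

For laminar flow, f = 64/Re with Re = ρVD/μ, so Darcy-Weisbach reduces to ΔP = 32μLV/D². Solving for V: V = ΔP·D²/(32μL) = 94.1·(0.0117)²/(32·0.00126·6.36) = 0.05023 m/s.
Check: Re = ρVD/μ = 1170·0.05023·0.0117/0.00126 = 545.7 < 2300, so the laminar assumption holds.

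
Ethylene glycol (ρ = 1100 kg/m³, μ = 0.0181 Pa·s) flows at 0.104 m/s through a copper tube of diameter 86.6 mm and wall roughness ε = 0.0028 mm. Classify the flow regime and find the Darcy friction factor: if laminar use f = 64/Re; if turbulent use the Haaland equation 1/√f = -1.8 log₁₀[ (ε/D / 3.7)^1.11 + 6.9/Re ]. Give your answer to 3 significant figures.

Re = ρVD/μ = 1100·0.104·0.0866/0.0181 = 547.4.
Re < 2300 → laminar, so f = 64/Re = 0.1169 (roughness is irrelevant in laminar flow).

f ≈ 0.117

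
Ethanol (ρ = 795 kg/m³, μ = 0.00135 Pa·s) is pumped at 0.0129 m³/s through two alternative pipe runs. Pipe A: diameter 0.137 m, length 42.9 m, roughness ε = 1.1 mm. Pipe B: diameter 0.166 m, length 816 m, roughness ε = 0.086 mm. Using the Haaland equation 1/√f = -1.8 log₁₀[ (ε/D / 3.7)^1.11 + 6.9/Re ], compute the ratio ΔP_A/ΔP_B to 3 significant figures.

Pipe A: V = Q/A = 0.0129/0.01474 = 0.8751 m/s; Re = 7.06e+04; ε/D = 0.00803; Haaland → f = 0.03621; ΔP_A = f(L/D)(ρV²/2) = 3451 Pa.
Pipe B: V = Q/A = 0.0129/0.02164 = 0.5961 m/s; Re = 5.827e+04; ε/D = 0.000518; Haaland → f = 0.02176; ΔP_B = f(L/D)(ρV²/2) = 1.51e+04 Pa.
ΔP_A/ΔP_B = 3451/1.51e+04 = 0.229.

ΔP_A/ΔP_B ≈ 0.229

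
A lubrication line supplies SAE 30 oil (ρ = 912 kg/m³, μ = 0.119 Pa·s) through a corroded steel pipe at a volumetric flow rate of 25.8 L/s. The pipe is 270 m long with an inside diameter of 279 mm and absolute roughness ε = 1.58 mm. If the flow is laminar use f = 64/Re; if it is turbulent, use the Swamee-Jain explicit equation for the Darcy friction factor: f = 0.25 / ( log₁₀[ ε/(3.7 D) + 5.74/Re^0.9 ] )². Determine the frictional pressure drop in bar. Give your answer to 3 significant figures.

Q = 25.8 L/s = 25.8/1000 = 0.0258 m³/s.
Cross-sectional area A = πD²/4 = π(0.279)²/4 = 0.06114 m²; mean velocity V = Q/A = 0.0258/0.06114 = 0.422 m/s.
Reynolds number Re = ρVD/μ = 912 · 0.422 · 0.279 / 0.119 = 902.3.
Re < 2300 → laminar flow, so f = 64/Re = 64/902.3 = 0.07093 (the turbulent correlation is not needed).
Darcy-Weisbach: ΔP = f(L/D)(ρV²/2) = 0.07093·(270/0.279)·(912·0.422²/2) = 0.07093·967.7·81.21 = 5574 Pa.
ΔP = 5574 Pa = 0.0557 bar.

ΔP ≈ 0.0557 bar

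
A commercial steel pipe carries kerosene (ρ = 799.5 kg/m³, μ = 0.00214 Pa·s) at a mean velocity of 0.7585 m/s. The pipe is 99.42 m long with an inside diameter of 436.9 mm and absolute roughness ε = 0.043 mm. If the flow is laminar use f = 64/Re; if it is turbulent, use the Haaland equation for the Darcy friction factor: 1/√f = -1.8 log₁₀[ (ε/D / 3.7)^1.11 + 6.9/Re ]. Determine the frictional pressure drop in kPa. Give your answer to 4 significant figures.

ΔP ≈ 0.9186 kPa

Reynolds number Re = ρVD/μ = 799.5 · 0.7585 · 0.4369 / 0.00214 = 1.238e+05.
Re > 4000 → turbulent. Relative roughness ε/D = 4.3e-05/0.4369 = 9.84e-05. Haaland: 1/√f = -1.8 log₁₀[(9.84e-05/3.7)^1.11 + 6.9/1.238e+05] = -1.8 log₁₀[8.35e-06 + 5.57e-05] = 7.548, so f = 0.01755.
Darcy-Weisbach: ΔP = f(L/D)(ρV²/2) = 0.01755·(99.42/0.4369)·(799.5·0.7585²/2) = 0.01755·227.6·230 = 918.6 Pa.
ΔP = 918.6 Pa = 0.9186 kPa.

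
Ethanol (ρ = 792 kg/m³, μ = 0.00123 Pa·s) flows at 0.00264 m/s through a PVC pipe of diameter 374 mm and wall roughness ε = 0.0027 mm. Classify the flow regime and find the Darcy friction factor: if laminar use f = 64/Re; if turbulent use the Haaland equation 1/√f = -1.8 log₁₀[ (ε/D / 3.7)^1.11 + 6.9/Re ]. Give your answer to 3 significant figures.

f ≈ 0.101

Re = ρVD/μ = 792·0.00264·0.374/0.00123 = 635.8.
Re < 2300 → laminar, so f = 64/Re = 0.1007 (roughness is irrelevant in laminar flow).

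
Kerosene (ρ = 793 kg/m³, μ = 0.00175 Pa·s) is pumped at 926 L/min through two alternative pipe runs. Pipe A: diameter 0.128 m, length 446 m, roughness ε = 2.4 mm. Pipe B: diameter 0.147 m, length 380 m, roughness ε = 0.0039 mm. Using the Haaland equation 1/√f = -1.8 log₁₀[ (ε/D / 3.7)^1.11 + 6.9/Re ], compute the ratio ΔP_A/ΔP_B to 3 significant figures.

Pipe A: V = Q/A = 0.01543/0.01287 = 1.199 m/s; Re = 6.957e+04; ε/D = 0.0187; Haaland → f = 0.04811; ΔP_A = f(L/D)(ρV²/2) = 9.562e+04 Pa.
Pipe B: V = Q/A = 0.01543/0.01697 = 0.9094 m/s; Re = 6.057e+04; ε/D = 2.65e-05; Haaland → f = 0.01992; ΔP_B = f(L/D)(ρV²/2) = 1.689e+04 Pa.
ΔP_A/ΔP_B = 9.562e+04/1.689e+04 = 5.66.

ΔP_A/ΔP_B ≈ 5.66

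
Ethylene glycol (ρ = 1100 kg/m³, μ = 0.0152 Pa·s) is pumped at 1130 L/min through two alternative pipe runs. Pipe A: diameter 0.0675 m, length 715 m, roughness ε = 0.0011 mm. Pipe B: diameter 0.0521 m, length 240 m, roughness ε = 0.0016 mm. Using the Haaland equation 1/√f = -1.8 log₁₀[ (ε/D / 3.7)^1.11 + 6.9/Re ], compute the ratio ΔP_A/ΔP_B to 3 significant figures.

ΔP_A/ΔP_B ≈ 0.867

Pipe A: V = Q/A = 0.01883/0.003578 = 5.263 m/s; Re = 2.571e+04; ε/D = 1.63e-05; Haaland → f = 0.02423; ΔP_A = f(L/D)(ρV²/2) = 3.909e+06 Pa.
Pipe B: V = Q/A = 0.01883/0.002132 = 8.834 m/s; Re = 3.331e+04; ε/D = 3.07e-05; Haaland → f = 0.0228; ΔP_B = f(L/D)(ρV²/2) = 4.509e+06 Pa.
ΔP_A/ΔP_B = 3.909e+06/4.509e+06 = 0.867.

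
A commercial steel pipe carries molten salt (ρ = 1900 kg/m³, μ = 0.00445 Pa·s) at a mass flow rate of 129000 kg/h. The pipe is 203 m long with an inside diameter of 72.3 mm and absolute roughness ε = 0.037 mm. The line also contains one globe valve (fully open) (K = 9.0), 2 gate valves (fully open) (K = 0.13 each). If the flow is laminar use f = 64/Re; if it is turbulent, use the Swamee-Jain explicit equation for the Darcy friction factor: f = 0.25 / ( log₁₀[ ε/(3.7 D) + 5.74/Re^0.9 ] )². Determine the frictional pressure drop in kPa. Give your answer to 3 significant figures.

ṁ = 129000 kg/h = 129000/3600 = 35.83 kg/s.
A = πD²/4 = π(0.0723)²/4 = 0.004106 m²; mean velocity V = ṁ/(ρA) = 35.83/(1900 · 0.004106) = 4.594 m/s.
Reynolds number Re = ρVD/μ = 1900 · 4.594 · 0.0723 / 0.00445 = 1.418e+05.
Re > 4000 → turbulent. Relative roughness ε/D = 3.7e-05/0.0723 = 0.000512. Swamee-Jain: f = 0.25/(log₁₀[0.000512/3.7 + 5.74/1.418e+05^0.9])² = 0.25/(log₁₀[0.000138 + 0.000133])² = 0.25/(-3.567)² = 0.01965.
Total minor-loss coefficient ΣK = 1·9 + 2·0.13 = 9.26.
ΔP = [f·L/D + ΣK]·(ρV²/2) = [0.01965·203/0.0723 + 9.26]·(1900·4.594²/2) = [55.16 + 9.26]·2.005e+04 = 1.291e+06 Pa.
ΔP = 1.291e+06 Pa = 1290 kPa.

ΔP ≈ 1290 kPa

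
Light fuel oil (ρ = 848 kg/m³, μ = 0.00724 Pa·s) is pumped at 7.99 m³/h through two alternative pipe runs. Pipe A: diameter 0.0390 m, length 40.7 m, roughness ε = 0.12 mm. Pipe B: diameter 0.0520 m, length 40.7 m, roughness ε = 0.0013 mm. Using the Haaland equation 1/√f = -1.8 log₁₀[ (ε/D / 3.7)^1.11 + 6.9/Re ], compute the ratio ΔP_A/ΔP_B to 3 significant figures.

Pipe A: V = Q/A = 0.002219/0.001195 = 1.858 m/s; Re = 8487; ε/D = 0.00308; Haaland → f = 0.03613; ΔP_A = f(L/D)(ρV²/2) = 5.518e+04 Pa.
Pipe B: V = Q/A = 0.002219/0.002124 = 1.045 m/s; Re = 6365; ε/D = 2.5e-05; Haaland → f = 0.03513; ΔP_B = f(L/D)(ρV²/2) = 1.273e+04 Pa.
ΔP_A/ΔP_B = 5.518e+04/1.273e+04 = 4.33.

ΔP_A/ΔP_B ≈ 4.33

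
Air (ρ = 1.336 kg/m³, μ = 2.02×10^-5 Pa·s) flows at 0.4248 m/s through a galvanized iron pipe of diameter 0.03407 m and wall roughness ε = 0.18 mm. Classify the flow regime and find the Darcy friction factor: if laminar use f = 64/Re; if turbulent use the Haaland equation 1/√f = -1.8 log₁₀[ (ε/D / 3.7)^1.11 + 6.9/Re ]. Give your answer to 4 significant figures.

f ≈ 0.06686

Re = ρVD/μ = 1.336·0.4248·0.03407/2.02e-05 = 957.2.
Re < 2300 → laminar, so f = 64/Re = 0.06686 (roughness is irrelevant in laminar flow).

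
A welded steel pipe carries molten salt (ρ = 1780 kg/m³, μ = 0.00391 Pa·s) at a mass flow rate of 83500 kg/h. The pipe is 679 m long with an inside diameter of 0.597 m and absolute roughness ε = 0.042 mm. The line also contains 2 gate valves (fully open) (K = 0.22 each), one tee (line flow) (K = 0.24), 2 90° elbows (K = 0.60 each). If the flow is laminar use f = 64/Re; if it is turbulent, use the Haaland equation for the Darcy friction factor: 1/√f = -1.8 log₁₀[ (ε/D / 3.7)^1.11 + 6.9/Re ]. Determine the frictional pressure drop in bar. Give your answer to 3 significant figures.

ṁ = 83500 kg/h = 83500/3600 = 23.19 kg/s.
A = πD²/4 = π(0.597)²/4 = 0.2799 m²; mean velocity V = ṁ/(ρA) = 23.19/(1780 · 0.2799) = 0.04655 m/s.
Reynolds number Re = ρVD/μ = 1780 · 0.04655 · 0.597 / 0.00391 = 1.265e+04.
Re > 4000 → turbulent. Relative roughness ε/D = 4.2e-05/0.597 = 7.04e-05. Haaland: 1/√f = -1.8 log₁₀[(7.04e-05/3.7)^1.11 + 6.9/1.265e+04] = -1.8 log₁₀[5.75e-06 + 0.000545] = 5.866, so f = 0.02906.
Total minor-loss coefficient ΣK = 2·0.22 + 1·0.24 + 2·0.6 = 1.88.
ΔP = [f·L/D + ΣK]·(ρV²/2) = [0.02906·679/0.597 + 1.88]·(1780·0.04655²/2) = [33.06 + 1.88]·1.929 = 67.38 Pa.
ΔP = 67.38 Pa = 6.74×10^-4 bar.

ΔP ≈ 6.74×10^-4 bar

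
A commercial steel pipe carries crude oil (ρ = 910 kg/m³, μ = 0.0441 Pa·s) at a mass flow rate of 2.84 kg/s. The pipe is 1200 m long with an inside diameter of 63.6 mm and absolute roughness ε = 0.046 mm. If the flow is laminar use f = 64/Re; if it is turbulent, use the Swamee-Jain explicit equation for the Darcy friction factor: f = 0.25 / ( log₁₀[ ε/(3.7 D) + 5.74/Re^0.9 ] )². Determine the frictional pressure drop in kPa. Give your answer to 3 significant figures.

A = πD²/4 = π(0.0636)²/4 = 0.003177 m²; mean velocity V = ṁ/(ρA) = 2.84/(910 · 0.003177) = 0.9824 m/s.
Reynolds number Re = ρVD/μ = 910 · 0.9824 · 0.0636 / 0.0441 = 1289.
Re < 2300 → laminar flow, so f = 64/Re = 64/1289 = 0.04964 (the turbulent correlation is not needed).
Darcy-Weisbach: ΔP = f(L/D)(ρV²/2) = 0.04964·(1200/0.0636)·(910·0.9824²/2) = 0.04964·1.887e+04·439.1 = 4.113e+05 Pa.
ΔP = 4.113e+05 Pa = 411 kPa.

ΔP ≈ 411 kPa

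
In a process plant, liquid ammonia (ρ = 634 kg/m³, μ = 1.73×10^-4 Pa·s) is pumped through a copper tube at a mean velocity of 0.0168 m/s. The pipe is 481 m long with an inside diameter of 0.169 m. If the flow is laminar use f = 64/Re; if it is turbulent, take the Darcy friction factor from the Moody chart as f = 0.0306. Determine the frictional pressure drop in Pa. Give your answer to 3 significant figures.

Reynolds number Re = ρVD/μ = 634 · 0.0168 · 0.169 / 0.000173 = 1.04e+04.
Re > 4000 → turbulent; use the Moody-chart value f = 0.0306.
Darcy-Weisbach: ΔP = f(L/D)(ρV²/2) = 0.0306·(481/0.169)·(634·0.0168²/2) = 0.0306·2846·0.08947 = 7.792 Pa.

ΔP ≈ 7.79 Pa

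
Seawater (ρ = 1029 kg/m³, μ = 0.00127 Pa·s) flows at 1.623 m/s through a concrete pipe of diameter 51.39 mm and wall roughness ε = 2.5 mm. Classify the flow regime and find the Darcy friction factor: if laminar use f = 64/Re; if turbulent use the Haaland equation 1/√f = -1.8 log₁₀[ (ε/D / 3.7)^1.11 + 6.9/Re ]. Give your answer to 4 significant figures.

Re = ρVD/μ = 1029·1.623·0.05139/0.00127 = 6.758e+04.
Re > 4000 → turbulent. ε/D = 0.0025/0.05139 = 0.0486; Haaland: 1/√f = -1.8 log₁₀[0.00816 + 0.000102] = 3.749, so f = 0.07116.

f ≈ 0.07116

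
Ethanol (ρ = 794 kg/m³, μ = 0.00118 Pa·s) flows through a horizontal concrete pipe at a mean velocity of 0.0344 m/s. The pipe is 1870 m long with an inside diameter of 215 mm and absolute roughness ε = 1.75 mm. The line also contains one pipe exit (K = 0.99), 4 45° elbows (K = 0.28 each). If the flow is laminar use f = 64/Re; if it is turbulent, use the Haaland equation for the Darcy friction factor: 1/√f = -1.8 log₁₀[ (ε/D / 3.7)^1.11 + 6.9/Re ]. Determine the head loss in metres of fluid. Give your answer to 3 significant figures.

Reynolds number Re = ρVD/μ = 794 · 0.0344 · 0.215 / 0.00118 = 4977.
Re > 4000 → turbulent. Relative roughness ε/D = 0.00175/0.215 = 0.00814. Haaland: 1/√f = -1.8 log₁₀[(0.00814/3.7)^1.11 + 6.9/4977] = -1.8 log₁₀[0.00112 + 0.00139] = 4.681, so f = 0.04564.
Total minor-loss coefficient ΣK = 1·0.99 + 4·0.28 = 2.11.
ΔP = [f·L/D + ΣK]·(ρV²/2) = [0.04564·1870/0.215 + 2.11]·(794·0.0344²/2) = [396.9 + 2.11]·0.4698 = 187.5 Pa.
Head loss h_f = ΔP/(ρg) = 187.5/(794·9.81) = 0.0241 m.

h_f ≈ 0.0241 m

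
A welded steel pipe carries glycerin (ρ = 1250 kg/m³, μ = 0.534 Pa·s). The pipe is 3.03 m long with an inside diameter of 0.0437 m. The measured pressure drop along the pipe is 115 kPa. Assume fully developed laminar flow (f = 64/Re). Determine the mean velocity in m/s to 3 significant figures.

V ≈ 4.24 m/s

For laminar flow, f = 64/Re with Re = ρVD/μ, so Darcy-Weisbach reduces to ΔP = 32μLV/D². Solving for V: V = ΔP·D²/(32μL) = 1.15e+05·(0.0437)²/(32·0.534·3.03) = 4.242 m/s.
Check: Re = ρVD/μ = 1250·4.242·0.0437/0.534 = 433.9 < 2300, so the laminar assumption holds.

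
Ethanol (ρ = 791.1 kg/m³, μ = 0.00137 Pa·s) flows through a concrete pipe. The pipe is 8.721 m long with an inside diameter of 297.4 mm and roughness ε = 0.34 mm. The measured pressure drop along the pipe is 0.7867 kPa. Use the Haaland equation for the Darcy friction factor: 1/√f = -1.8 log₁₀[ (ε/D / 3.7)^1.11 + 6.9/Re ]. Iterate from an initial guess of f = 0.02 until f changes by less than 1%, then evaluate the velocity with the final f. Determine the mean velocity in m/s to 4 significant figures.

Rearranging Darcy-Weisbach: V = √(2·ΔP·D/(f·L·ρ)). With ε/D = 0.00034/0.2974 = 0.00114, iterate starting from f = 0.02:
  f = 0.02 → V = √(2·786.7·0.2974/(0.02·8.721·791.1)) = 1.842 m/s; Re = ρVD/μ = 3.162e+05; f → 0.02107
  f = 0.02107 → V = 1.794 m/s; Re = 3.081e+05; f → 0.02109
Converged (Δf/f < 1%). With the final f = 0.02109: V = √(2·786.7·0.2974/(0.02109·8.721·791.1)) = 1.793 m/s.

V ≈ 1.793 m/s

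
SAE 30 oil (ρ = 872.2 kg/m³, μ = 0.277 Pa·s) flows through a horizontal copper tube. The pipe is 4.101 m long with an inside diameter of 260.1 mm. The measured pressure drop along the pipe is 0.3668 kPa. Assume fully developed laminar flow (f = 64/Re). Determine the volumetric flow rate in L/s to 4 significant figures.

For laminar flow, f = 64/Re with Re = ρVD/μ, so Darcy-Weisbach reduces to ΔP = 32μLV/D². Solving for V: V = ΔP·D²/(32μL) = 366.8·(0.2601)²/(32·0.277·4.101) = 0.6826 m/s.
Check: Re = ρVD/μ = 872.2·0.6826·0.2601/0.277 = 559.1 < 2300, so the laminar assumption holds.
Q = V·A = 0.6826·(π/4·0.2601²) = 0.03627 m³/s = 36.27 L/s.

Q ≈ 36.27 L/s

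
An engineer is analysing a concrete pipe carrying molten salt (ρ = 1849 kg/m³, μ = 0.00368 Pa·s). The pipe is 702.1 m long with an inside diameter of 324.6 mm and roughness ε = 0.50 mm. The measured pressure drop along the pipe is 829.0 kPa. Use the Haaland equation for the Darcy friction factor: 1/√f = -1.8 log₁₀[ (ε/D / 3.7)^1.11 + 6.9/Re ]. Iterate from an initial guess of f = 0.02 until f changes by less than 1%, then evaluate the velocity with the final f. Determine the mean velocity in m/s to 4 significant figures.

Rearranging Darcy-Weisbach: V = √(2·ΔP·D/(f·L·ρ)). With ε/D = 0.0005/0.3246 = 0.00154, iterate starting from f = 0.02:
  f = 0.02 → V = √(2·8.29e+05·0.3246/(0.02·702.1·1849)) = 4.553 m/s; Re = ρVD/μ = 7.425e+05; f → 0.02218
  f = 0.02218 → V = 4.323 m/s; Re = 7.051e+05; f → 0.0222
Converged (Δf/f < 1%). With the final f = 0.0222: V = √(2·8.29e+05·0.3246/(0.0222·702.1·1849)) = 4.322 m/s.

V ≈ 4.322 m/s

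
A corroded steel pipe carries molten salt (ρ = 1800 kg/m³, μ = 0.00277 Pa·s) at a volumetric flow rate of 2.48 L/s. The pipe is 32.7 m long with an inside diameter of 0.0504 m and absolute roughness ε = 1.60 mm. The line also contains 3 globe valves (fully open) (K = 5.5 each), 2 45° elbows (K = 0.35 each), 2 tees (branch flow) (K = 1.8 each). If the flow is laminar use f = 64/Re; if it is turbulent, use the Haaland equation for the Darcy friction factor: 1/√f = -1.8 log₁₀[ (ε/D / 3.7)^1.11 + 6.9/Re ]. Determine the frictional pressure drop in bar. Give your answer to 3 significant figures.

Q = 2.48 L/s = 2.48/1000 = 0.00248 m³/s.
Cross-sectional area A = πD²/4 = π(0.0504)²/4 = 0.001995 m²; mean velocity V = Q/A = 0.00248/0.001995 = 1.243 m/s.
Reynolds number Re = ρVD/μ = 1800 · 1.243 · 0.0504 / 0.00277 = 4.071e+04.
Re > 4000 → turbulent. Relative roughness ε/D = 0.0016/0.0504 = 0.0317. Haaland: 1/√f = -1.8 log₁₀[(0.0317/3.7)^1.11 + 6.9/4.071e+04] = -1.8 log₁₀[0.00508 + 0.000169] = 4.103, so f = 0.05939.
Total minor-loss coefficient ΣK = 3·5.5 + 2·0.35 + 2·1.8 = 20.8.
ΔP = [f·L/D + ΣK]·(ρV²/2) = [0.05939·32.7/0.0504 + 20.8]·(1800·1.243²/2) = [38.54 + 20.8]·1391 = 8.252e+04 Pa.
ΔP = 8.252e+04 Pa = 0.825 bar.

ΔP ≈ 0.825 bar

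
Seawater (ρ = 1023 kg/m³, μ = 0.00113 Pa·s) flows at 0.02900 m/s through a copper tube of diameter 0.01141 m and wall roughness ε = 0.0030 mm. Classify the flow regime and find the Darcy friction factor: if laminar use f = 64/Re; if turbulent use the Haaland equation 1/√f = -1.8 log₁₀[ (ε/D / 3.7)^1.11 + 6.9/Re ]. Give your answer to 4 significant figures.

f ≈ 0.2136

Re = ρVD/μ = 1023·0.029·0.01141/0.00113 = 299.6.
Re < 2300 → laminar, so f = 64/Re = 0.2136 (roughness is irrelevant in laminar flow).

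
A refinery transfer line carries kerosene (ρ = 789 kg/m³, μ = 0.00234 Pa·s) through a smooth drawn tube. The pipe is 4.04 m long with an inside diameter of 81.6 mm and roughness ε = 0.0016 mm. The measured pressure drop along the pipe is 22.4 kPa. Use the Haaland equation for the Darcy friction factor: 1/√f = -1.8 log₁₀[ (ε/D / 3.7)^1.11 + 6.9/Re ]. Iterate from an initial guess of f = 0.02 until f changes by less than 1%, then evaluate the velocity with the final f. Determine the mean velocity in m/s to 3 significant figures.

Rearranging Darcy-Weisbach: V = √(2·ΔP·D/(f·L·ρ)). With ε/D = 1.6e-06/0.0816 = 1.96e-05, iterate starting from f = 0.02:
  f = 0.02 → V = √(2·2.24e+04·0.0816/(0.02·4.04·789)) = 7.573 m/s; Re = ρVD/μ = 2.083e+05; f → 0.0155
  f = 0.0155 → V = 8.601 m/s; Re = 2.367e+05; f → 0.01514
  f = 0.01514 → V = 8.703 m/s; Re = 2.395e+05; f → 0.01511
Converged (Δf/f < 1%). With the final f = 0.01511: V = √(2·2.24e+04·0.0816/(0.01511·4.04·789)) = 8.713 m/s.

V ≈ 8.71 m/s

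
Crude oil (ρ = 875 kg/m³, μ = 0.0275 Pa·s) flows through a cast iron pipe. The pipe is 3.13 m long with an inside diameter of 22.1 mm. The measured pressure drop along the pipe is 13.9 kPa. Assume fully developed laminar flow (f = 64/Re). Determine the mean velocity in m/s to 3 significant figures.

V ≈ 2.46 m/s

For laminar flow, f = 64/Re with Re = ρVD/μ, so Darcy-Weisbach reduces to ΔP = 32μLV/D². Solving for V: V = ΔP·D²/(32μL) = 1.39e+04·(0.0221)²/(32·0.0275·3.13) = 2.465 m/s.
Check: Re = ρVD/μ = 875·2.465·0.0221/0.0275 = 1733 < 2300, so the laminar assumption holds.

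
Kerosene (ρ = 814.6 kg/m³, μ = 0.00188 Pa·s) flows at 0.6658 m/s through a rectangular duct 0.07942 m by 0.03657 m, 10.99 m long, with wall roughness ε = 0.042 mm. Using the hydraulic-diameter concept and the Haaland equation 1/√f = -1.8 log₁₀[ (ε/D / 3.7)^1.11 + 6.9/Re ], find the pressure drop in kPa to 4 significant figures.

Hydraulic diameter D_h = 4A/P = 4·(0.07942·0.03657)/(2·(0.07942+0.03657)) = 0.01162/0.232 = 0.05008 m.
Re = ρVD_h/μ = 814.6·0.6658·0.05008/0.00188 = 1.445e+04.
ε/D_h = 4.2e-05/0.05008 = 0.000839; Haaland gives 1/√f = -1.8 log₁₀[9e-05+0.000478] = 5.843, so f = 0.02929.
ΔP = f(L/D_h)(ρV²/2) = 0.02929·10.99/0.05008·180.6 = 1161 Pa.
ΔP = 1.161 kPa.

ΔP ≈ 1.161 kPa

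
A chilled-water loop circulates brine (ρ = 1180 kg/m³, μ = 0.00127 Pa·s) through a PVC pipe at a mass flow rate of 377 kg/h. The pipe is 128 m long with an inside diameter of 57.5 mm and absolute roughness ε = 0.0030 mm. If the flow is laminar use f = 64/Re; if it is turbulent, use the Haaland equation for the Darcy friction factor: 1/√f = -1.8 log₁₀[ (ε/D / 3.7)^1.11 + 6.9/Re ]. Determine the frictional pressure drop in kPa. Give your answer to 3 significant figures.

ṁ = 377 kg/h = 377/3600 = 0.1047 kg/s.
A = πD²/4 = π(0.0575)²/4 = 0.002597 m²; mean velocity V = ṁ/(ρA) = 0.1047/(1180 · 0.002597) = 0.03418 m/s.
Reynolds number Re = ρVD/μ = 1180 · 0.03418 · 0.0575 / 0.00127 = 1826.
Re < 2300 → laminar flow, so f = 64/Re = 64/1826 = 0.03505 (the turbulent correlation is not needed).
Darcy-Weisbach: ΔP = f(L/D)(ρV²/2) = 0.03505·(128/0.0575)·(1180·0.03418²/2) = 0.03505·2226·0.6892 = 53.77 Pa.
ΔP = 53.77 Pa = 0.0538 kPa.

ΔP ≈ 0.0538 kPa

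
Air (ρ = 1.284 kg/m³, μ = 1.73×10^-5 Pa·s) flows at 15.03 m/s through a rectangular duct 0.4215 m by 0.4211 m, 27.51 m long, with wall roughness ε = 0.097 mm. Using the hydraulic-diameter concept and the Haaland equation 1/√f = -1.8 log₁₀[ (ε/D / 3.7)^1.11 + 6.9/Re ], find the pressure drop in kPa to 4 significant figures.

ΔP ≈ 0.1481 kPa

Hydraulic diameter D_h = 4A/P = 4·(0.4215·0.4211)/(2·(0.4215+0.4211)) = 0.71/1.685 = 0.4213 m.
Re = ρVD_h/μ = 1.284·15.03·0.4213/1.73e-05 = 4.7e+05.
ε/D_h = 9.7e-05/0.4213 = 0.00023; Haaland gives 1/√f = -1.8 log₁₀[2.14e-05+1.47e-05] = 7.996, so f = 0.01564.
ΔP = f(L/D_h)(ρV²/2) = 0.01564·27.51/0.4213·145 = 148.1 Pa.
ΔP = 0.1481 kPa.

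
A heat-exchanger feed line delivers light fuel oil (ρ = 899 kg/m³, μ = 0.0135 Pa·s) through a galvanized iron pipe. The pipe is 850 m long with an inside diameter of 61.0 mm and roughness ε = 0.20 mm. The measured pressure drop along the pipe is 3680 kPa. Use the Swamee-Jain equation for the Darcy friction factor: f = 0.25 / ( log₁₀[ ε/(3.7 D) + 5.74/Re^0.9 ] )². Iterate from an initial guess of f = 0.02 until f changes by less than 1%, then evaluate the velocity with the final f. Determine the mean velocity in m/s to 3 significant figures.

Rearranging Darcy-Weisbach: V = √(2·ΔP·D/(f·L·ρ)). With ε/D = 0.0002/0.061 = 0.00328, iterate starting from f = 0.02:
  f = 0.02 → V = √(2·3.68e+06·0.061/(0.02·850·899)) = 5.42 m/s; Re = ρVD/μ = 2.202e+04; f → 0.03195
  f = 0.03195 → V = 4.288 m/s; Re = 1.742e+04; f → 0.03296
  f = 0.03296 → V = 4.222 m/s; Re = 1.715e+04; f → 0.03303
Converged (Δf/f < 1%). With the final f = 0.03303: V = √(2·3.68e+06·0.061/(0.03303·850·899)) = 4.218 m/s.

V ≈ 4.22 m/s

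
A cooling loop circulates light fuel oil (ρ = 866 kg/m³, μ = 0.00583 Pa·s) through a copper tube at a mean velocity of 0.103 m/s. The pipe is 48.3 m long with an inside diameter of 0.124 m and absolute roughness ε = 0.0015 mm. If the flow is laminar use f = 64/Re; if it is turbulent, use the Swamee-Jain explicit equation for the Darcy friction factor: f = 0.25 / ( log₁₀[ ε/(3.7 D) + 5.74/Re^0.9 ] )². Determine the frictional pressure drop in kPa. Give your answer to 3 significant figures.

Reynolds number Re = ρVD/μ = 866 · 0.103 · 0.124 / 0.00583 = 1897.
Re < 2300 → laminar flow, so f = 64/Re = 64/1897 = 0.03373 (the turbulent correlation is not needed).
Darcy-Weisbach: ΔP = f(L/D)(ρV²/2) = 0.03373·(48.3/0.124)·(866·0.103²/2) = 0.03373·389.5·4.594 = 60.36 Pa.
ΔP = 60.36 Pa = 0.0604 kPa.

ΔP ≈ 0.0604 kPa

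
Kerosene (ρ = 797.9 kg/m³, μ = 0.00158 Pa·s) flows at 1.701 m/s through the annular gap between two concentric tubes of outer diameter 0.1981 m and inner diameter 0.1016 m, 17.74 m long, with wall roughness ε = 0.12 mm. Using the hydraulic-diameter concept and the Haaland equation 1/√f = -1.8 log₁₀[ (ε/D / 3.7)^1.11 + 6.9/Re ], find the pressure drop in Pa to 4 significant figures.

ΔP ≈ 4910 Pa

Hydraulic diameter D_h = 4A/P = D_o - D_i = 0.1981 - 0.1016 = 0.0965 m.
Re = ρVD_h/μ = 797.9·1.701·0.0965/0.00158 = 8.289e+04.
ε/D_h = 0.00012/0.0965 = 0.00124; Haaland gives 1/√f = -1.8 log₁₀[0.000139+8.32e-05] = 6.574, so f = 0.02314.
ΔP = f(L/D_h)(ρV²/2) = 0.02314·17.74/0.0965·1154 = 4910 Pa.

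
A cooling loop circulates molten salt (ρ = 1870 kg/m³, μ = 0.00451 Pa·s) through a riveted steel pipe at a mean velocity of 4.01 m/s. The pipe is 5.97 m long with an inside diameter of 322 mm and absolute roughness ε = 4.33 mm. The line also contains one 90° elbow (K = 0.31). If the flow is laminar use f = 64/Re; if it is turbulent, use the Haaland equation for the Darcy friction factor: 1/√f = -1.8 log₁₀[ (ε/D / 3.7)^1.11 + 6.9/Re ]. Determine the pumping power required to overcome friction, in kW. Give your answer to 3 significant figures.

P ≈ 5.36 kW

Reynolds number Re = ρVD/μ = 1870 · 4.01 · 0.322 / 0.00451 = 5.354e+05.
Re > 4000 → turbulent. Relative roughness ε/D = 0.00433/0.322 = 0.0134. Haaland: 1/√f = -1.8 log₁₀[(0.0134/3.7)^1.11 + 6.9/5.354e+05] = -1.8 log₁₀[0.00196 + 1.29e-05] = 4.869, so f = 0.04218.
Total minor-loss coefficient ΣK = 1·0.31 = 0.31.
ΔP = [f·L/D + ΣK]·(ρV²/2) = [0.04218·5.97/0.322 + 0.31]·(1870·4.01²/2) = [0.782 + 0.31]·1.503e+04 = 1.642e+04 Pa.
Q = V·A = 4.01·0.08143 = 0.3265 m³/s.
Pumping power P = QΔP = 0.3265·1.642e+04 = 5361 W = 5.36 kW.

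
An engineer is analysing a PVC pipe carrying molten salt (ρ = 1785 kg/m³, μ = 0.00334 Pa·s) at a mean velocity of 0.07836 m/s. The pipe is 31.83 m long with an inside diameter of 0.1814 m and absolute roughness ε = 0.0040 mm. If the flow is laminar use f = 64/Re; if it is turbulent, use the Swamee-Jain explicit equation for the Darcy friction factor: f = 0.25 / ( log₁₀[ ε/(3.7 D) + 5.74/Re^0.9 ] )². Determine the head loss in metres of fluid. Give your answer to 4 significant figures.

h_f ≈ 0.001839 m

Reynolds number Re = ρVD/μ = 1785 · 0.07836 · 0.1814 / 0.00334 = 7597.
Re > 4000 → turbulent. Relative roughness ε/D = 4e-06/0.1814 = 2.21e-05. Swamee-Jain: f = 0.25/(log₁₀[2.21e-05/3.7 + 5.74/7597^0.9])² = 0.25/(log₁₀[5.96e-06 + 0.00185])² = 0.25/(-2.732)² = 0.03349.
Darcy-Weisbach: ΔP = f(L/D)(ρV²/2) = 0.03349·(31.83/0.1814)·(1785·0.07836²/2) = 0.03349·175.5·5.48 = 32.2 Pa.
Head loss h_f = ΔP/(ρg) = 32.2/(1785·9.81) = 0.001839 m.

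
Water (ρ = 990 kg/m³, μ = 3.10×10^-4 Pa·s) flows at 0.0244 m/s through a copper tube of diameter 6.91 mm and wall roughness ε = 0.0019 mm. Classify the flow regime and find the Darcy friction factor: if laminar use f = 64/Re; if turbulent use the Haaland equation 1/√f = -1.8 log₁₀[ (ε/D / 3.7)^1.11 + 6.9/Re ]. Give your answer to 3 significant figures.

f ≈ 0.119

Re = ρVD/μ = 990·0.0244·0.00691/0.00031 = 538.4.
Re < 2300 → laminar, so f = 64/Re = 0.1189 (roughness is irrelevant in laminar flow).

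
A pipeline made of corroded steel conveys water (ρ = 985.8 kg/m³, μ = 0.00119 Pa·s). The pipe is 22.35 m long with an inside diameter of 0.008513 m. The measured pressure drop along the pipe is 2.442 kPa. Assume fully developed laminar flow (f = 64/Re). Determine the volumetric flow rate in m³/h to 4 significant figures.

For laminar flow, f = 64/Re with Re = ρVD/μ, so Darcy-Weisbach reduces to ΔP = 32μLV/D². Solving for V: V = ΔP·D²/(32μL) = 2442·(0.008513)²/(32·0.00119·22.35) = 0.2079 m/s.
Check: Re = ρVD/μ = 985.8·0.2079·0.008513/0.00119 = 1466 < 2300, so the laminar assumption holds.
Q = V·A = 0.2079·(π/4·0.008513²) = 1.184e-05 m³/s = 0.04261 m³/h.

Q ≈ 0.04261 m³/h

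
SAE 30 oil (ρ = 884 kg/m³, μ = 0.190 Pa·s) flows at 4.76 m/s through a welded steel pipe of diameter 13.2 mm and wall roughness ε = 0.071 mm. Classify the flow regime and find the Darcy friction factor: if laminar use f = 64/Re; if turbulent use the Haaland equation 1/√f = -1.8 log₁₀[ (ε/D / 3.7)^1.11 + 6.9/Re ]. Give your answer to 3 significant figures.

f ≈ 0.219

Re = ρVD/μ = 884·4.76·0.0132/0.19 = 292.3.
Re < 2300 → laminar, so f = 64/Re = 0.2189 (roughness is irrelevant in laminar flow).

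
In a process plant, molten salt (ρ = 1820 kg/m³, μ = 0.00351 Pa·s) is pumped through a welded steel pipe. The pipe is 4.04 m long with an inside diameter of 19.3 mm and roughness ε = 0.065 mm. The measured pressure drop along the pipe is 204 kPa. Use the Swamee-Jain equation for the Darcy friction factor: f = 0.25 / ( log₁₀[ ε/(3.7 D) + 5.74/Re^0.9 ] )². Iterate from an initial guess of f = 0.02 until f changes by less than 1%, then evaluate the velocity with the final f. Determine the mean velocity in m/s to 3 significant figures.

Rearranging Darcy-Weisbach: V = √(2·ΔP·D/(f·L·ρ)). With ε/D = 6.5e-05/0.0193 = 0.00337, iterate starting from f = 0.02:
  f = 0.02 → V = √(2·2.04e+05·0.0193/(0.02·4.04·1820)) = 7.318 m/s; Re = ρVD/μ = 7.323e+04; f → 0.02894
  f = 0.02894 → V = 6.083 m/s; Re = 6.088e+04; f → 0.02926
  f = 0.02926 → V = 6.05 m/s; Re = 6.054e+04; f → 0.02927
Converged (Δf/f < 1%). With the final f = 0.02927: V = √(2·2.04e+05·0.0193/(0.02927·4.04·1820)) = 6.049 m/s.

V ≈ 6.05 m/s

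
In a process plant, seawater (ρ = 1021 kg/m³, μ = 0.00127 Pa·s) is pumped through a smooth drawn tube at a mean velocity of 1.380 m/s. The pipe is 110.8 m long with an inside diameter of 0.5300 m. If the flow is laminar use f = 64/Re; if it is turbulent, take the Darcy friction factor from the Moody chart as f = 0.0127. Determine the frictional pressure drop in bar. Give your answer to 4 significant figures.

Reynolds number Re = ρVD/μ = 1021 · 1.38 · 0.53 / 0.00127 = 5.88e+05.
Re > 4000 → turbulent; use the Moody-chart value f = 0.0127.
Darcy-Weisbach: ΔP = f(L/D)(ρV²/2) = 0.0127·(110.8/0.53)·(1021·1.38²/2) = 0.0127·209.1·972.2 = 2581 Pa.
ΔP = 2581 Pa = 0.02581 bar.

ΔP ≈ 0.02581 bar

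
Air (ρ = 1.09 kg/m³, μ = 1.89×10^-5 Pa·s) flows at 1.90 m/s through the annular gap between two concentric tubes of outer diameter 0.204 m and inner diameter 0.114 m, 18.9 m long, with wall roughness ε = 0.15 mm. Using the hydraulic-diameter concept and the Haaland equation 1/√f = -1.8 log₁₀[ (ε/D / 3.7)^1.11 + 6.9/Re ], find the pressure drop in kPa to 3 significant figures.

Hydraulic diameter D_h = 4A/P = D_o - D_i = 0.204 - 0.114 = 0.09 m.
Re = ρVD_h/μ = 1.09·1.9·0.09/1.89e-05 = 9862.
ε/D_h = 0.00015/0.09 = 0.00167; Haaland gives 1/√f = -1.8 log₁₀[0.000193+0.0007] = 5.489, so f = 0.03319.
ΔP = f(L/D_h)(ρV²/2) = 0.03319·18.9/0.09·1.967 = 13.71 Pa.
ΔP = 0.0137 kPa.

ΔP ≈ 0.0137 kPa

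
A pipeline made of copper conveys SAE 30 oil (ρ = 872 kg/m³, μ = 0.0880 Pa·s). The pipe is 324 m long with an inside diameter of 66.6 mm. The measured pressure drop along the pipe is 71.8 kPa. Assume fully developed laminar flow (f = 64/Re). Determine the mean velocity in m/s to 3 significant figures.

For laminar flow, f = 64/Re with Re = ρVD/μ, so Darcy-Weisbach reduces to ΔP = 32μLV/D². Solving for V: V = ΔP·D²/(32μL) = 7.18e+04·(0.0666)²/(32·0.088·324) = 0.3491 m/s.
Check: Re = ρVD/μ = 872·0.3491·0.0666/0.088 = 230.4 < 2300, so the laminar assumption holds.

V ≈ 0.349 m/s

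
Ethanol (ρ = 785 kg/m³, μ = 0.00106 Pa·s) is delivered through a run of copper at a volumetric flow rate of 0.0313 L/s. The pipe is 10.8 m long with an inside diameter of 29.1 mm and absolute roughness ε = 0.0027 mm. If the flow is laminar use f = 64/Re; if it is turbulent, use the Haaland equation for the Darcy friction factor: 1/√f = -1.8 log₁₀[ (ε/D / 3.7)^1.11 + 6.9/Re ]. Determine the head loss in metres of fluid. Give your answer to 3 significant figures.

Q = 0.0313 L/s = 0.0313/1000 = 3.13e-05 m³/s.
Cross-sectional area A = πD²/4 = π(0.0291)²/4 = 0.0006651 m²; mean velocity V = Q/A = 3.13e-05/0.0006651 = 0.04706 m/s.
Reynolds number Re = ρVD/μ = 785 · 0.04706 · 0.0291 / 0.00106 = 1014.
Re < 2300 → laminar flow, so f = 64/Re = 64/1014 = 0.0631 (the turbulent correlation is not needed).
Darcy-Weisbach: ΔP = f(L/D)(ρV²/2) = 0.0631·(10.8/0.0291)·(785·0.04706²/2) = 0.0631·371.1·0.8693 = 20.36 Pa.
Head loss h_f = ΔP/(ρg) = 20.36/(785·9.81) = 0.00264 m.

h_f ≈ 0.00264 m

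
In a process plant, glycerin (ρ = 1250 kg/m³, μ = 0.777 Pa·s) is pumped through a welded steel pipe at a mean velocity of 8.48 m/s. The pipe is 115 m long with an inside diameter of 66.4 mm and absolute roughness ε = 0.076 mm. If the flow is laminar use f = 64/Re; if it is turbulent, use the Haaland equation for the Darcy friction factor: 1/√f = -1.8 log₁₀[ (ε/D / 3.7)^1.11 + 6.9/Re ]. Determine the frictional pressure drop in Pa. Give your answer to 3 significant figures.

Reynolds number Re = ρVD/μ = 1250 · 8.48 · 0.0664 / 0.777 = 905.8.
Re < 2300 → laminar flow, so f = 64/Re = 64/905.8 = 0.07065 (the turbulent correlation is not needed).
Darcy-Weisbach: ΔP = f(L/D)(ρV²/2) = 0.07065·(115/0.0664)·(1250·8.48²/2) = 0.07065·1732·4.494e+04 = 5.5e+06 Pa.

ΔP ≈ 5.50×10^6 Pa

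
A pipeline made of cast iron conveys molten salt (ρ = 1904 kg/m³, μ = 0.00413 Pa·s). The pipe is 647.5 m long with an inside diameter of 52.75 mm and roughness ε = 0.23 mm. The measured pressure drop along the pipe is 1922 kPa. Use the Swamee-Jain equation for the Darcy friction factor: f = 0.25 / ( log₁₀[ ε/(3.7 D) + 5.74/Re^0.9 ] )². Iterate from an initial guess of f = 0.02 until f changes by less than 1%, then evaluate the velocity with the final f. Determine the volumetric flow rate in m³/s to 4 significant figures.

Rearranging Darcy-Weisbach: V = √(2·ΔP·D/(f·L·ρ)). With ε/D = 0.00023/0.05275 = 0.00436, iterate starting from f = 0.02:
  f = 0.02 → V = √(2·1.922e+06·0.05275/(0.02·647.5·1904)) = 2.868 m/s; Re = ρVD/μ = 6.974e+04; f → 0.03089
  f = 0.03089 → V = 2.307 m/s; Re = 5.611e+04; f → 0.03125
  f = 0.03125 → V = 2.294 m/s; Re = 5.58e+04; f → 0.03126
Converged (Δf/f < 1%). With the final f = 0.03126: V = √(2·1.922e+06·0.05275/(0.03126·647.5·1904)) = 2.294 m/s.
Q = V·A = 2.294·(π/4·0.05275²) = 0.005013 m³/s = 0.005013 m³/s.

Q ≈ 0.005013 m³/s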